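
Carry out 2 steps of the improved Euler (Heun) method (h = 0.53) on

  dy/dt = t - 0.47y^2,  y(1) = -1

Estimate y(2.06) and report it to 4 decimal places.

Heun: k1 = f(t_n, y_n); k2 = f(t_n + h, y_n + h·k1); y_{n+1} = y_n + (h/2)·(k1 + k2).
t=1.000000, y=-1.000000:
  k1 = f(1.000000, -1.000000) = 0.530000
  k2 = f(1.530000, -0.719100) = 1.286961
  y ← -1.000000 + (0.53/2)·(0.530000 + 1.286961) = -0.518505
t=1.530000, y=-0.518505:
  k1 = f(1.530000, -0.518505) = 1.403642
  k2 = f(2.060000, 0.225425) = 2.036116
  y ← -0.518505 + (0.53/2)·(1.403642 + 2.036116) = 0.393030
y(2.06) ≈ 0.3930

0.3930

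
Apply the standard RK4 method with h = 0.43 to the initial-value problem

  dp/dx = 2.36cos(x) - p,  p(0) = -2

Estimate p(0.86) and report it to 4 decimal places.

RK4: k1 = f(x_n, p_n); k2 = f(x_n + h/2, p_n + (h/2)·k1); k3 = f(x_n + h/2, p_n + (h/2)·k2); k4 = f(x_n + h, p_n + h·k3); p_{n+1} = p_n + (h/6)·(k1 + 2k2 + 2k3 + k4).
x=0.000000, p=-2.000000:
  k1 = f(0.000000, -2.000000) = 4.360000
  k2 = f(0.215000, -1.062600) = 3.368264
  k3 = f(0.215000, -1.275823) = 3.581487
  k4 = f(0.430000, -0.459960) = 2.605120
  p ← -2.000000 + (0.43/6)·(k1 + 2k2 + 2k3 + k4) = -0.504702
x=0.430000, p=-0.504702:
  k1 = f(0.430000, -0.504702) = 2.649861
  k2 = f(0.645000, 0.065018) = 1.820857
  k3 = f(0.645000, -0.113218) = 1.999093
  k4 = f(0.860000, 0.354908) = 1.184844
  p ← -0.504702 + (0.43/6)·(k1 + 2k2 + 2k3 + k4) = 0.317645
p(0.86) ≈ 0.3176

0.3176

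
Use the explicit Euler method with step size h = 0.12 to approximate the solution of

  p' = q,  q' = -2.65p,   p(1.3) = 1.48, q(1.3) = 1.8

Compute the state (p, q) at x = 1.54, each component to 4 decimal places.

1.8555, 0.7900

Euler on (p,q): p_{n+1} = p_n + h·p', q_{n+1} = q_n + h·q'.
1.300000: (1.480000, 1.800000); f=(1.800000, -3.922000) → (1.696000, 1.329360)
1.420000: (1.696000, 1.329360); f=(1.329360, -4.494400) → (1.855523, 0.790032)
(p(1.54), q(1.54)) ≈ (1.8555, 0.7900)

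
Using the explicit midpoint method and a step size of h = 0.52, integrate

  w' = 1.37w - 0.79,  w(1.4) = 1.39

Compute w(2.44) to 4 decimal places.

3.7209

Midpoint: k1 = f(s_n, w_n); k2 = f(s_n + h/2, w_n + (h/2)·k1); w_{n+1} = w_n + h·k2.
s=1.400000, w=1.390000:
  k1 = f(1.400000, 1.390000) = 1.114300
  k2 = f(1.660000, 1.679718) = 1.511214
  w ← 1.390000 + 0.52·1.511214 = 2.175831
s=1.920000, w=2.175831:
  k1 = f(1.920000, 2.175831) = 2.190889
  k2 = f(2.180000, 2.745462) = 2.971283
  w ← 2.175831 + 0.52·2.971283 = 3.720898
w(2.44) ≈ 3.7209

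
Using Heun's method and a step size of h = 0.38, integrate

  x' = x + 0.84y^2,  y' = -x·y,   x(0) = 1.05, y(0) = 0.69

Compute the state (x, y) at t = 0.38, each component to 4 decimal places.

1.6571, 0.4262

Heun on (x,y): k1 = f(t_n, state_n); k2 = f(t_n + h, state_n + h·k1); state_{n+1} = state_n + (h/2)·(k1 + k2).
0.000000: (1.050000, 0.690000)
  k1 = (1.449924, -0.724500)
  predictor → (1.600971, 0.414690)
  k2 = (1.745424, -0.663907)
  → (1.657116, 0.426203)
(x(0.38), y(0.38)) ≈ (1.6571, 0.4262)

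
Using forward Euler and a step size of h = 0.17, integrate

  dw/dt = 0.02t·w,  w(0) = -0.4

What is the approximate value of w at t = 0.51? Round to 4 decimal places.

Euler: w_{n+1} = w_n + h·f(t_n, w_n).
t=0.000000, w=-0.400000: f=0.000000 → w ← -0.400000 + 0.17·0.000000 = -0.400000
t=0.170000, w=-0.400000: f=-0.001360 → w ← -0.400000 + 0.17·(-0.001360) = -0.400231
t=0.340000, w=-0.400231: f=-0.002722 → w ← -0.400231 + 0.17·(-0.002722) = -0.400694
w(0.51) ≈ -0.4007

-0.4007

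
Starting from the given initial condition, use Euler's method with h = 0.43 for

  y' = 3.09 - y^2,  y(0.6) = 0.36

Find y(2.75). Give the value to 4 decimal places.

Euler: y_{n+1} = y_n + h·f(s_n, y_n).
s=0.600000, y=0.360000: f=2.960400 → y ← 0.360000 + 0.43·2.960400 = 1.632972
s=1.030000, y=1.632972: f=0.423402 → y ← 1.632972 + 0.43·0.423402 = 1.815035
s=1.460000, y=1.815035: f=-0.204352 → y ← 1.815035 + 0.43·(-0.204352) = 1.727164
s=1.890000, y=1.727164: f=0.106906 → y ← 1.727164 + 0.43·0.106906 = 1.773133
s=2.320000, y=1.773133: f=-0.054001 → y ← 1.773133 + 0.43·(-0.054001) = 1.749913
y(2.75) ≈ 1.7499

1.7499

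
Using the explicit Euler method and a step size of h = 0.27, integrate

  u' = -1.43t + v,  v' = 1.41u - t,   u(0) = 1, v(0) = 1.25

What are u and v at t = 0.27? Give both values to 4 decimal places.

Euler on (u,v): u_{n+1} = u_n + h·u', v_{n+1} = v_n + h·v'.
0.000000: (1.000000, 1.250000); f=(1.250000, 1.410000) → (1.337500, 1.630700)
(u(0.27), v(0.27)) ≈ (1.3375, 1.6307)

1.3375, 1.6307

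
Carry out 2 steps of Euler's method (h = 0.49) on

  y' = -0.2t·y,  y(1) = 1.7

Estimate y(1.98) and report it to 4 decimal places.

1.3095

Euler: y_{n+1} = y_n + h·f(t_n, y_n).
t=1.000000, y=1.700000: f=-0.340000 → y ← 1.700000 + 0.49·(-0.340000) = 1.533400
t=1.490000, y=1.533400: f=-0.456953 → y ← 1.533400 + 0.49·(-0.456953) = 1.309493
y(1.98) ≈ 1.3095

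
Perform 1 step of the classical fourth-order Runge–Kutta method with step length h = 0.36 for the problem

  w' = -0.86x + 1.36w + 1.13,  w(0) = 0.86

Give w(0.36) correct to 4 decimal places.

1.8617

RK4: k1 = f(x_n, w_n); k2 = f(x_n + h/2, w_n + (h/2)·k1); k3 = f(x_n + h/2, w_n + (h/2)·k2); k4 = f(x_n + h, w_n + h·k3); w_{n+1} = w_n + (h/6)·(k1 + 2k2 + 2k3 + k4).
x=0.000000, w=0.860000:
  k1 = f(0.000000, 0.860000) = 2.299600
  k2 = f(0.180000, 1.273928) = 2.707742
  k3 = f(0.180000, 1.347394) = 2.807655
  k4 = f(0.360000, 1.870756) = 3.364628
  w ← 0.860000 + (0.36/6)·(k1 + 2k2 + 2k3 + k4) = 1.861701
w(0.36) ≈ 1.8617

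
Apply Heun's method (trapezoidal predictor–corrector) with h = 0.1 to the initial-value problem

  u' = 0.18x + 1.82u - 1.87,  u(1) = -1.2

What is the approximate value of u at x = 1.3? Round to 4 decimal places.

Heun: k1 = f(x_n, u_n); k2 = f(x_n + h, u_n + h·k1); u_{n+1} = u_n + (h/2)·(k1 + k2).
x=1.000000, u=-1.200000:
  k1 = f(1.000000, -1.200000) = -3.874000
  k2 = f(1.100000, -1.587400) = -4.561068
  u ← -1.200000 + (0.1/2)·(-3.874000 + (-4.561068)) = -1.621753
x=1.100000, u=-1.621753:
  k1 = f(1.100000, -1.621753) = -4.623591
  k2 = f(1.200000, -2.084113) = -5.447085
  u ← -1.621753 + (0.1/2)·(-4.623591 + (-5.447085)) = -2.125287
x=1.200000, u=-2.125287:
  k1 = f(1.200000, -2.125287) = -5.522023
  k2 = f(1.300000, -2.677489) = -6.509031
  u ← -2.125287 + (0.1/2)·(-5.522023 + (-6.509031)) = -2.726840
u(1.3) ≈ -2.7268

-2.7268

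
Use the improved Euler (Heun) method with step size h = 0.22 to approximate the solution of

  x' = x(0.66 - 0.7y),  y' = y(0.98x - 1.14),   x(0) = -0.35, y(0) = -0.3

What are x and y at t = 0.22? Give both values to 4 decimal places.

-0.4203, -0.2166

Heun on (x,y): k1 = f(t_n, state_n); k2 = f(t_n + h, state_n + h·k1); state_{n+1} = state_n + (h/2)·(k1 + k2).
0.000000: (-0.350000, -0.300000)
  k1 = (-0.304500, 0.444900)
  predictor → (-0.416990, -0.202122)
  k2 = (-0.334211, 0.313016)
  → (-0.420258, -0.216629)
(x(0.22), y(0.22)) ≈ (-0.4203, -0.2166)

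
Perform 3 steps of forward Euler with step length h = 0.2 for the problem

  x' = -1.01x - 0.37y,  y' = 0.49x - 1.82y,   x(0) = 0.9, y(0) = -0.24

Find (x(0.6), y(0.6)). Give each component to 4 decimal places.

Euler on (x,y): x_{n+1} = x_n + h·x', y_{n+1} = y_n + h·y'.
0.000000: (0.900000, -0.240000); f=(-0.820200, 0.877800) → (0.735960, -0.064440)
0.200000: (0.735960, -0.064440); f=(-0.719477, 0.477901) → (0.592065, 0.031140)
0.400000: (0.592065, 0.031140); f=(-0.609507, 0.233436) → (0.470163, 0.077828)
(x(0.6), y(0.6)) ≈ (0.4702, 0.0778)

0.4702, 0.0778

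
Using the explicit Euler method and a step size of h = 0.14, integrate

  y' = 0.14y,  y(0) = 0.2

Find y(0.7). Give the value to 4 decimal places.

0.2204

Euler: y_{n+1} = y_n + h·f(x_n, y_n).
x=0.000000, y=0.200000: f=0.028000 → y ← 0.200000 + 0.14·0.028000 = 0.203920
x=0.140000, y=0.203920: f=0.028549 → y ← 0.203920 + 0.14·0.028549 = 0.207917
x=0.280000, y=0.207917: f=0.029108 → y ← 0.207917 + 0.14·0.029108 = 0.211992
x=0.420000, y=0.211992: f=0.029679 → y ← 0.211992 + 0.14·0.029679 = 0.216147
x=0.560000, y=0.216147: f=0.030261 → y ← 0.216147 + 0.14·0.030261 = 0.220384
y(0.7) ≈ 0.2204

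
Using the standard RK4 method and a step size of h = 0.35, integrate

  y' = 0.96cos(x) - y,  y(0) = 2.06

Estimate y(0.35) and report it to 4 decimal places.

1.7289

RK4: k1 = f(x_n, y_n); k2 = f(x_n + h/2, y_n + (h/2)·k1); k3 = f(x_n + h/2, y_n + (h/2)·k2); k4 = f(x_n + h, y_n + h·k3); y_{n+1} = y_n + (h/6)·(k1 + 2k2 + 2k3 + k4).
x=0.000000, y=2.060000:
  k1 = f(0.000000, 2.060000) = -1.100000
  k2 = f(0.175000, 1.867500) = -0.922163
  k3 = f(0.175000, 1.898622) = -0.953284
  k4 = f(0.350000, 1.726351) = -0.824553
  y ← 2.060000 + (0.35/6)·(k1 + 2k2 + 2k3 + k4) = 1.728932
y(0.35) ≈ 1.7289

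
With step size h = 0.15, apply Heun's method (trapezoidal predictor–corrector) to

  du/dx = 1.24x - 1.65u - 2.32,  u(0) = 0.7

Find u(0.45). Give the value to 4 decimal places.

-0.2931

Heun: k1 = f(x_n, u_n); k2 = f(x_n + h, u_n + h·k1); u_{n+1} = u_n + (h/2)·(k1 + k2).
x=0.000000, u=0.700000:
  k1 = f(0.000000, 0.700000) = -3.475000
  k2 = f(0.150000, 0.178750) = -2.428937
  u ← 0.700000 + (0.15/2)·(-3.475000 + (-2.428937)) = 0.257205
x=0.150000, u=0.257205:
  k1 = f(0.150000, 0.257205) = -2.558388
  k2 = f(0.300000, -0.126553) = -1.739187
  u ← 0.257205 + (0.15/2)·(-2.558388 + (-1.739187)) = -0.065113
x=0.300000, u=-0.065113:
  k1 = f(0.300000, -0.065113) = -1.840563
  k2 = f(0.450000, -0.341198) = -1.199024
  u ← -0.065113 + (0.15/2)·(-1.840563 + (-1.199024)) = -0.293082
u(0.45) ≈ -0.2931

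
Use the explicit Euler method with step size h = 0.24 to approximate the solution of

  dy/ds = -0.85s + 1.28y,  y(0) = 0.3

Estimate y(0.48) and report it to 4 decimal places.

0.4637

Euler: y_{n+1} = y_n + h·f(s_n, y_n).
s=0.000000, y=0.300000: f=0.384000 → y ← 0.300000 + 0.24·0.384000 = 0.392160
s=0.240000, y=0.392160: f=0.297965 → y ← 0.392160 + 0.24·0.297965 = 0.463672
y(0.48) ≈ 0.4637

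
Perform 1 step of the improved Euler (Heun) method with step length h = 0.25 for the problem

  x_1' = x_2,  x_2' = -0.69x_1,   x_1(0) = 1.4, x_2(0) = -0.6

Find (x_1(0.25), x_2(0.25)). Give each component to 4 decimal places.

1.2198, -0.8286

Heun on (x_1,x_2): k1 = f(t_n, state_n); k2 = f(t_n + h, state_n + h·k1); state_{n+1} = state_n + (h/2)·(k1 + k2).
0.000000: (1.400000, -0.600000)
  k1 = (-0.600000, -0.966000)
  predictor → (1.250000, -0.841500)
  k2 = (-0.841500, -0.862500)
  → (1.219812, -0.828562)
(x_1(0.25), x_2(0.25)) ≈ (1.2198, -0.8286)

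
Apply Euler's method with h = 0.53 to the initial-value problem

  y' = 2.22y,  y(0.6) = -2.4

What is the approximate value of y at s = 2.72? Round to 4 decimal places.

-53.8674

Euler: y_{n+1} = y_n + h·f(s_n, y_n).
s=0.600000, y=-2.400000: f=-5.328000 → y ← -2.400000 + 0.53·(-5.328000) = -5.223840
s=1.130000, y=-5.223840: f=-11.596925 → y ← -5.223840 + 0.53·(-11.596925) = -11.370210
s=1.660000, y=-11.370210: f=-25.241867 → y ← -11.370210 + 0.53·(-25.241867) = -24.748399
s=2.190000, y=-24.748399: f=-54.941447 → y ← -24.748399 + 0.53·(-54.941447) = -53.867366
y(2.72) ≈ -53.8674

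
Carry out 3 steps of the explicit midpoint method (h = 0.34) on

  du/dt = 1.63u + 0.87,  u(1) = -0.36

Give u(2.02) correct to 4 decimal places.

0.3316

Midpoint: k1 = f(t_n, u_n); k2 = f(t_n + h/2, u_n + (h/2)·k1); u_{n+1} = u_n + h·k2.
t=1.000000, u=-0.360000:
  k1 = f(1.000000, -0.360000) = 0.283200
  k2 = f(1.170000, -0.311856) = 0.361675
  u ← -0.360000 + 0.34·0.361675 = -0.237031
t=1.340000, u=-0.237031:
  k1 = f(1.340000, -0.237031) = 0.483640
  k2 = f(1.510000, -0.154812) = 0.617657
  u ← -0.237031 + 0.34·0.617657 = -0.027027
t=1.680000, u=-0.027027:
  k1 = f(1.680000, -0.027027) = 0.825946
  k2 = f(1.850000, 0.113383) = 1.054815
  u ← -0.027027 + 0.34·1.054815 = 0.331610
u(2.02) ≈ 0.3316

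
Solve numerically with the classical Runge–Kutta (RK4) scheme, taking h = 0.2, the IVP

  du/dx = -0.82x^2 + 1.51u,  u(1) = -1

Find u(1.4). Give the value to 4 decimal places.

-2.4623

RK4: k1 = f(x_n, u_n); k2 = f(x_n + h/2, u_n + (h/2)·k1); k3 = f(x_n + h/2, u_n + (h/2)·k2); k4 = f(x_n + h, u_n + h·k3); u_{n+1} = u_n + (h/6)·(k1 + 2k2 + 2k3 + k4).
x=1.000000, u=-1.000000:
  k1 = f(1.000000, -1.000000) = -2.330000
  k2 = f(1.100000, -1.233000) = -2.854030
  k3 = f(1.100000, -1.285403) = -2.933159
  k4 = f(1.200000, -1.586632) = -3.576614
  u ← -1.000000 + (0.2/6)·(k1 + 2k2 + 2k3 + k4) = -1.582700
x=1.200000, u=-1.582700:
  k1 = f(1.200000, -1.582700) = -3.570677
  k2 = f(1.300000, -1.939767) = -4.314849
  k3 = f(1.300000, -2.014185) = -4.427219
  k4 = f(1.400000, -2.468143) = -5.334097
  u ← -1.582700 + (0.2/6)·(k1 + 2k2 + 2k3 + k4) = -2.462330
u(1.4) ≈ -2.4623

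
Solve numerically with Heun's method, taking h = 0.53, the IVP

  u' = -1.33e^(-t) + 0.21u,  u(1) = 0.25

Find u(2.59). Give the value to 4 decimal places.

Heun: k1 = f(t_n, u_n); k2 = f(t_n + h, u_n + h·k1); u_{n+1} = u_n + (h/2)·(k1 + k2).
t=1.000000, u=0.250000:
  k1 = f(1.000000, 0.250000) = -0.436780
  k2 = f(1.530000, 0.018507) = -0.284106
  u ← 0.250000 + (0.53/2)·(-0.436780 + (-0.284106)) = 0.058965
t=1.530000, u=0.058965:
  k1 = f(1.530000, 0.058965) = -0.275610
  k2 = f(2.060000, -0.087108) = -0.187806
  u ← 0.058965 + (0.53/2)·(-0.275610 + (-0.187806)) = -0.063840
t=2.060000, u=-0.063840:
  k1 = f(2.060000, -0.063840) = -0.182920
  k2 = f(2.590000, -0.160788) = -0.133542
  u ← -0.063840 + (0.53/2)·(-0.182920 + (-0.133542)) = -0.147702
u(2.59) ≈ -0.1477

-0.1477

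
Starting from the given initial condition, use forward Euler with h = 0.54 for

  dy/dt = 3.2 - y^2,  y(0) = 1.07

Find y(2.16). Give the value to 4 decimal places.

Euler: y_{n+1} = y_n + h·f(t_n, y_n).
t=0.000000, y=1.070000: f=2.055100 → y ← 1.070000 + 0.54·2.055100 = 2.179754
t=0.540000, y=2.179754: f=-1.551328 → y ← 2.179754 + 0.54·(-1.551328) = 1.342037
t=1.080000, y=1.342037: f=1.398936 → y ← 1.342037 + 0.54·1.398936 = 2.097463
t=1.620000, y=2.097463: f=-1.199350 → y ← 2.097463 + 0.54·(-1.199350) = 1.449814
y(2.16) ≈ 1.4498

1.4498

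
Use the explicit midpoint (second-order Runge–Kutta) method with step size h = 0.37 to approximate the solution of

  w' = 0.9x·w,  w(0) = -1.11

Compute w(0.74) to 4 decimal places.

Midpoint: k1 = f(x_n, w_n); k2 = f(x_n + h/2, w_n + (h/2)·k1); w_{n+1} = w_n + h·k2.
x=0.000000, w=-1.110000:
  k1 = f(0.000000, -1.110000) = 0.000000
  k2 = f(0.185000, -1.110000) = -0.184815
  w ← -1.110000 + 0.37·(-0.184815) = -1.178382
x=0.370000, w=-1.178382:
  k1 = f(0.370000, -1.178382) = -0.392401
  k2 = f(0.555000, -1.250976) = -0.624862
  w ← -1.178382 + 0.37·(-0.624862) = -1.409581
w(0.74) ≈ -1.4096

-1.4096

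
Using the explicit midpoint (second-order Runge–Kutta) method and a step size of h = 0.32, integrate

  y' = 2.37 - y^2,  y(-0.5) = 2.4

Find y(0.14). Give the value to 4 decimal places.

1.8233

Midpoint: k1 = f(x_n, y_n); k2 = f(x_n + h/2, y_n + (h/2)·k1); y_{n+1} = y_n + h·k2.
x=-0.500000, y=2.400000:
  k1 = f(-0.500000, 2.400000) = -3.390000
  k2 = f(-0.340000, 1.857600) = -1.080678
  y ← 2.400000 + 0.32·(-1.080678) = 2.054183
x=-0.180000, y=2.054183:
  k1 = f(-0.180000, 2.054183) = -1.849668
  k2 = f(-0.020000, 1.758236) = -0.721395
  y ← 2.054183 + 0.32·(-0.721395) = 1.823337
y(0.14) ≈ 1.8233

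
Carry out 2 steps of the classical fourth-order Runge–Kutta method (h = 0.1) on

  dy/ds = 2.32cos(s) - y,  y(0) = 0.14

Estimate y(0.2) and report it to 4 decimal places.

0.5322

RK4: k1 = f(s_n, y_n); k2 = f(s_n + h/2, y_n + (h/2)·k1); k3 = f(s_n + h/2, y_n + (h/2)·k2); k4 = f(s_n + h, y_n + h·k3); y_{n+1} = y_n + (h/6)·(k1 + 2k2 + 2k3 + k4).
s=0.000000, y=0.140000:
  k1 = f(0.000000, 0.140000) = 2.180000
  k2 = f(0.050000, 0.249000) = 2.068101
  k3 = f(0.050000, 0.243405) = 2.073696
  k4 = f(0.100000, 0.347370) = 1.961040
  y ← 0.140000 + (0.1/6)·(k1 + 2k2 + 2k3 + k4) = 0.347077
s=0.100000, y=0.347077:
  k1 = f(0.100000, 0.347077) = 1.961332
  k2 = f(0.150000, 0.445144) = 1.848805
  k3 = f(0.150000, 0.439517) = 1.854431
  k4 = f(0.200000, 0.532520) = 1.741234
  y ← 0.347077 + (0.1/6)·(k1 + 2k2 + 2k3 + k4) = 0.532228
y(0.2) ≈ 0.5322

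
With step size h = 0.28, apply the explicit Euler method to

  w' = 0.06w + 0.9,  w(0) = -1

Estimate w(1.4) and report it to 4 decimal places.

Euler: w_{n+1} = w_n + h·f(x_n, w_n).
x=0.000000, w=-1.000000: f=0.840000 → w ← -1.000000 + 0.28·0.840000 = -0.764800
x=0.280000, w=-0.764800: f=0.854112 → w ← -0.764800 + 0.28·0.854112 = -0.525649
x=0.560000, w=-0.525649: f=0.868461 → w ← -0.525649 + 0.28·0.868461 = -0.282480
x=0.840000, w=-0.282480: f=0.883051 → w ← -0.282480 + 0.28·0.883051 = -0.035225
x=1.120000, w=-0.035225: f=0.897886 → w ← -0.035225 + 0.28·0.897886 = 0.216183
w(1.4) ≈ 0.2162

0.2162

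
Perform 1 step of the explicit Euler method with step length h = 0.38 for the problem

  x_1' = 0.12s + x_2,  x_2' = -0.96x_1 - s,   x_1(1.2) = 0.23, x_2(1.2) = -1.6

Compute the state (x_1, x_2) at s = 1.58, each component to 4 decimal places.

Euler on (x_1,x_2): x_1_{n+1} = x_1_n + h·x_1', x_2_{n+1} = x_2_n + h·x_2'.
1.200000: (0.230000, -1.600000); f=(-1.456000, -1.420800) → (-0.323280, -2.139904)
(x_1(1.58), x_2(1.58)) ≈ (-0.3233, -2.1399)

-0.3233, -2.1399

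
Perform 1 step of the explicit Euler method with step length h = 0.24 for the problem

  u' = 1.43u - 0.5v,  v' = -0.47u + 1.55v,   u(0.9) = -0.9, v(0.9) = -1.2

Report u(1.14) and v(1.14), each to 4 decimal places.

Euler on (u,v): u_{n+1} = u_n + h·u', v_{n+1} = v_n + h·v'.
0.900000: (-0.900000, -1.200000); f=(-0.687000, -1.437000) → (-1.064880, -1.544880)
(u(1.14), v(1.14)) ≈ (-1.0649, -1.5449)

-1.0649, -1.5449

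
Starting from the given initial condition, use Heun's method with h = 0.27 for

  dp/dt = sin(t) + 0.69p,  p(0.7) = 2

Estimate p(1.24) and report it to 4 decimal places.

3.4156

Heun: k1 = f(t_n, p_n); k2 = f(t_n + h, p_n + h·k1); p_{n+1} = p_n + (h/2)·(k1 + k2).
t=0.700000, p=2.000000:
  k1 = f(0.700000, 2.000000) = 2.024218
  k2 = f(0.970000, 2.546539) = 2.581997
  p ← 2.000000 + (0.27/2)·(2.024218 + 2.581997) = 2.621839
t=0.970000, p=2.621839:
  k1 = f(0.970000, 2.621839) = 2.633955
  k2 = f(1.240000, 3.333007) = 3.245559
  p ← 2.621839 + (0.27/2)·(2.633955 + 3.245559) = 3.415573
p(1.24) ≈ 3.4156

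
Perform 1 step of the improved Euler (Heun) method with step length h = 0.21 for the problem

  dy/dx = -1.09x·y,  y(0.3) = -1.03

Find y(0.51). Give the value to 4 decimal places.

Heun: k1 = f(x_n, y_n); k2 = f(x_n + h, y_n + h·k1); y_{n+1} = y_n + (h/2)·(k1 + k2).
x=0.300000, y=-1.030000:
  k1 = f(0.300000, -1.030000) = 0.336810
  k2 = f(0.510000, -0.959270) = 0.533258
  y ← -1.030000 + (0.21/2)·(0.336810 + 0.533258) = -0.938643
y(0.51) ≈ -0.9386

-0.9386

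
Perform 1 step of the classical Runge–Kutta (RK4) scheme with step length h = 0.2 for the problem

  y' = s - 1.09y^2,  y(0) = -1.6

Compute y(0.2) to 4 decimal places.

RK4: k1 = f(s_n, y_n); k2 = f(s_n + h/2, y_n + (h/2)·k1); k3 = f(s_n + h/2, y_n + (h/2)·k2); k4 = f(s_n + h, y_n + h·k3); y_{n+1} = y_n + (h/6)·(k1 + 2k2 + 2k3 + k4).
s=0.000000, y=-1.600000:
  k1 = f(0.000000, -1.600000) = -2.790400
  k2 = f(0.100000, -1.879040) = -3.748563
  k3 = f(0.100000, -1.974856) = -4.151062
  k4 = f(0.200000, -2.430212) = -6.237467
  y ← -1.600000 + (0.2/6)·(k1 + 2k2 + 2k3 + k4) = -2.427571
y(0.2) ≈ -2.4276

-2.4276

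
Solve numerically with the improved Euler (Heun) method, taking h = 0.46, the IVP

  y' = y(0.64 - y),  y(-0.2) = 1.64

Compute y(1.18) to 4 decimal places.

Heun: k1 = f(t_n, y_n); k2 = f(t_n + h, y_n + h·k1); y_{n+1} = y_n + (h/2)·(k1 + k2).
t=-0.200000, y=1.640000:
  k1 = f(-0.200000, 1.640000) = -1.640000
  k2 = f(0.260000, 0.885600) = -0.217503
  y ← 1.640000 + (0.46/2)·(-1.640000 + (-0.217503)) = 1.212774
t=0.260000, y=1.212774:
  k1 = f(0.260000, 1.212774) = -0.694646
  k2 = f(0.720000, 0.893237) = -0.226201
  y ← 1.212774 + (0.46/2)·(-0.694646 + (-0.226201)) = 1.000979
t=0.720000, y=1.000979:
  k1 = f(0.720000, 1.000979) = -0.361333
  k2 = f(1.180000, 0.834766) = -0.162584
  y ← 1.000979 + (0.46/2)·(-0.361333 + (-0.162584)) = 0.880478
y(1.18) ≈ 0.8805

0.8805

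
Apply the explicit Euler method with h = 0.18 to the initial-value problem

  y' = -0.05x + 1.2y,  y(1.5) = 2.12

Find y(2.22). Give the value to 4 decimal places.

4.5499

Euler: y_{n+1} = y_n + h·f(x_n, y_n).
x=1.500000, y=2.120000: f=2.469000 → y ← 2.120000 + 0.18·2.469000 = 2.564420
x=1.680000, y=2.564420: f=2.993304 → y ← 2.564420 + 0.18·2.993304 = 3.103215
x=1.860000, y=3.103215: f=3.630858 → y ← 3.103215 + 0.18·3.630858 = 3.756769
x=2.040000, y=3.756769: f=4.406123 → y ← 3.756769 + 0.18·4.406123 = 4.549871
y(2.22) ≈ 4.5499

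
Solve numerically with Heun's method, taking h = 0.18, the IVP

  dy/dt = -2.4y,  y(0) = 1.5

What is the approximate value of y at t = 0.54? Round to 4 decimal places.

0.4338

Heun: k1 = f(t_n, y_n); k2 = f(t_n + h, y_n + h·k1); y_{n+1} = y_n + (h/2)·(k1 + k2).
t=0.000000, y=1.500000:
  k1 = f(0.000000, 1.500000) = -3.600000
  k2 = f(0.180000, 0.852000) = -2.044800
  y ← 1.500000 + (0.18/2)·(-3.600000 + (-2.044800)) = 0.991968
t=0.180000, y=0.991968:
  k1 = f(0.180000, 0.991968) = -2.380723
  k2 = f(0.360000, 0.563438) = -1.352251
  y ← 0.991968 + (0.18/2)·(-2.380723 + (-1.352251)) = 0.656000
t=0.360000, y=0.656000:
  k1 = f(0.360000, 0.656000) = -1.574401
  k2 = f(0.540000, 0.372608) = -0.894260
  y ← 0.656000 + (0.18/2)·(-1.574401 + (-0.894260)) = 0.433821
y(0.54) ≈ 0.4338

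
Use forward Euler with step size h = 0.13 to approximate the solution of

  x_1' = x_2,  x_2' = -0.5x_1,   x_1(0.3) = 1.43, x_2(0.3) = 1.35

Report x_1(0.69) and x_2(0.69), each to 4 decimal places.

1.9188, 1.0377

Euler on (x_1,x_2): x_1_{n+1} = x_1_n + h·x_1', x_2_{n+1} = x_2_n + h·x_2'.
0.300000: (1.430000, 1.350000); f=(1.350000, -0.715000) → (1.605500, 1.257050)
0.430000: (1.605500, 1.257050); f=(1.257050, -0.802750) → (1.768917, 1.152693)
0.560000: (1.768917, 1.152693); f=(1.152693, -0.884458) → (1.918767, 1.037713)
(x_1(0.69), x_2(0.69)) ≈ (1.9188, 1.0377)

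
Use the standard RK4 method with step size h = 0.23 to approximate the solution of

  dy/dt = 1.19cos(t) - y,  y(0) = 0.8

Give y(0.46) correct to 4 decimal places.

0.9267

RK4: k1 = f(t_n, y_n); k2 = f(t_n + h/2, y_n + (h/2)·k1); k3 = f(t_n + h/2, y_n + (h/2)·k2); k4 = f(t_n + h, y_n + h·k3); y_{n+1} = y_n + (h/6)·(k1 + 2k2 + 2k3 + k4).
t=0.000000, y=0.800000:
  k1 = f(0.000000, 0.800000) = 0.390000
  k2 = f(0.115000, 0.844850) = 0.337290
  k3 = f(0.115000, 0.838788) = 0.343351
  k4 = f(0.230000, 0.878971) = 0.279692
  y ← 0.800000 + (0.23/6)·(k1 + 2k2 + 2k3 + k4) = 0.877854
t=0.230000, y=0.877854:
  k1 = f(0.230000, 0.877854) = 0.280809
  k2 = f(0.345000, 0.910147) = 0.209733
  k3 = f(0.345000, 0.901973) = 0.217906
  k4 = f(0.460000, 0.927973) = 0.138330
  y ← 0.877854 + (0.23/6)·(k1 + 2k2 + 2k3 + k4) = 0.926707
y(0.46) ≈ 0.9267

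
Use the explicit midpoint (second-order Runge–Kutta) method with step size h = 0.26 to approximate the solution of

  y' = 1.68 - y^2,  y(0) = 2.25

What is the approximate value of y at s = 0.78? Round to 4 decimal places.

Midpoint: k1 = f(s_n, y_n); k2 = f(s_n + h/2, y_n + (h/2)·k1); y_{n+1} = y_n + h·k2.
s=0.000000, y=2.250000:
  k1 = f(0.000000, 2.250000) = -3.382500
  k2 = f(0.130000, 1.810275) = -1.597096
  y ← 2.250000 + 0.26·(-1.597096) = 1.834755
s=0.260000, y=1.834755:
  k1 = f(0.260000, 1.834755) = -1.686326
  k2 = f(0.390000, 1.615533) = -0.929946
  y ← 1.834755 + 0.26·(-0.929946) = 1.592969
s=0.520000, y=1.592969:
  k1 = f(0.520000, 1.592969) = -0.857551
  k2 = f(0.650000, 1.481488) = -0.514805
  y ← 1.592969 + 0.26·(-0.514805) = 1.459120
y(0.78) ≈ 1.4591

1.4591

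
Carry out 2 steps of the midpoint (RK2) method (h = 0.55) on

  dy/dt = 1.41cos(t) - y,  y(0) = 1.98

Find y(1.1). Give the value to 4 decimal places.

Midpoint: k1 = f(t_n, y_n); k2 = f(t_n + h/2, y_n + (h/2)·k1); y_{n+1} = y_n + h·k2.
t=0.000000, y=1.980000:
  k1 = f(0.000000, 1.980000) = -0.570000
  k2 = f(0.275000, 1.823250) = -0.466230
  y ← 1.980000 + 0.55·(-0.466230) = 1.723573
t=0.550000, y=1.723573:
  k1 = f(0.550000, 1.723573) = -0.521514
  k2 = f(0.825000, 1.580157) = -0.623392
  y ← 1.723573 + 0.55·(-0.623392) = 1.380708
y(1.1) ≈ 1.3807

1.3807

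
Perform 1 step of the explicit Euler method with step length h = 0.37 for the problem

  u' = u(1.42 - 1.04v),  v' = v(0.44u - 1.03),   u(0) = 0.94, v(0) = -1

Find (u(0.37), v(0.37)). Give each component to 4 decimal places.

1.7956, -0.7719

Euler on (u,v): u_{n+1} = u_n + h·u', v_{n+1} = v_n + h·v'.
0.000000: (0.940000, -1.000000); f=(2.312400, 0.616400) → (1.795588, -0.771932)
(u(0.37), v(0.37)) ≈ (1.7956, -0.7719)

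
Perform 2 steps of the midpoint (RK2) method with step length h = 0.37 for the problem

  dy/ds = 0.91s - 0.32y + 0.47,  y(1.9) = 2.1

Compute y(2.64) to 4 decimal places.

3.3387

Midpoint: k1 = f(s_n, y_n); k2 = f(s_n + h/2, y_n + (h/2)·k1); y_{n+1} = y_n + h·k2.
s=1.900000, y=2.100000:
  k1 = f(1.900000, 2.100000) = 1.527000
  k2 = f(2.085000, 2.382495) = 1.604952
  y ← 2.100000 + 0.37·1.604952 = 2.693832
s=2.270000, y=2.693832:
  k1 = f(2.270000, 2.693832) = 1.673674
  k2 = f(2.455000, 3.003462) = 1.742942
  y ← 2.693832 + 0.37·1.742942 = 3.338721
y(2.64) ≈ 3.3387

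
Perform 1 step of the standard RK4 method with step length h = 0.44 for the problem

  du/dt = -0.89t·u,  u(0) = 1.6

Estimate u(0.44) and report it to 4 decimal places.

1.4679

RK4: k1 = f(t_n, u_n); k2 = f(t_n + h/2, u_n + (h/2)·k1); k3 = f(t_n + h/2, u_n + (h/2)·k2); k4 = f(t_n + h, u_n + h·k3); u_{n+1} = u_n + (h/6)·(k1 + 2k2 + 2k3 + k4).
t=0.000000, u=1.600000:
  k1 = f(0.000000, 1.600000) = 0.000000
  k2 = f(0.220000, 1.600000) = -0.313280
  k3 = f(0.220000, 1.531078) = -0.299785
  k4 = f(0.440000, 1.468095) = -0.574906
  u ← 1.600000 + (0.44/6)·(k1 + 2k2 + 2k3 + k4) = 1.467924
u(0.44) ≈ 1.4679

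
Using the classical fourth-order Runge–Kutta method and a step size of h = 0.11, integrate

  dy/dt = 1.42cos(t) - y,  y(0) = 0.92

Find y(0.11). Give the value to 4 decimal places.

RK4: k1 = f(t_n, y_n); k2 = f(t_n + h/2, y_n + (h/2)·k1); k3 = f(t_n + h/2, y_n + (h/2)·k2); k4 = f(t_n + h, y_n + h·k3); y_{n+1} = y_n + (h/6)·(k1 + 2k2 + 2k3 + k4).
t=0.000000, y=0.920000:
  k1 = f(0.000000, 0.920000) = 0.500000
  k2 = f(0.055000, 0.947500) = 0.470353
  k3 = f(0.055000, 0.945869) = 0.471983
  k4 = f(0.110000, 0.971918) = 0.439499
  y ← 0.920000 + (0.11/6)·(k1 + 2k2 + 2k3 + k4) = 0.971776
y(0.11) ≈ 0.9718

0.9718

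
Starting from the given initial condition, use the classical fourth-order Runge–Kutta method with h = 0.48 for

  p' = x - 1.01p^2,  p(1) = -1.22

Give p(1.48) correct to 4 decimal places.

RK4: k1 = f(x_n, p_n); k2 = f(x_n + h/2, p_n + (h/2)·k1); k3 = f(x_n + h/2, p_n + (h/2)·k2); k4 = f(x_n + h, p_n + h·k3); p_{n+1} = p_n + (h/6)·(k1 + 2k2 + 2k3 + k4).
x=1.000000, p=-1.220000:
  k1 = f(1.000000, -1.220000) = -0.503284
  k2 = f(1.240000, -1.340788) = -0.575690
  k3 = f(1.240000, -1.358166) = -0.623060
  k4 = f(1.480000, -1.519069) = -0.850646
  p ← -1.220000 + (0.48/6)·(k1 + 2k2 + 2k3 + k4) = -1.520114
p(1.48) ≈ -1.5201

-1.5201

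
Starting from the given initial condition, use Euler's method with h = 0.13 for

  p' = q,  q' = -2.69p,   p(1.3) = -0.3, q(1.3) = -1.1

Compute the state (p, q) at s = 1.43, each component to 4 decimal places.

-0.4430, -0.9951

Euler on (p,q): p_{n+1} = p_n + h·p', q_{n+1} = q_n + h·q'.
1.300000: (-0.300000, -1.100000); f=(-1.100000, 0.807000) → (-0.443000, -0.995090)
(p(1.43), q(1.43)) ≈ (-0.4430, -0.9951)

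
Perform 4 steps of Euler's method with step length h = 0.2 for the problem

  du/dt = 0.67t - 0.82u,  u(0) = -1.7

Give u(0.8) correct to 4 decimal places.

-0.6864

Euler: u_{n+1} = u_n + h·f(t_n, u_n).
t=0.000000, u=-1.700000: f=1.394000 → u ← -1.700000 + 0.2·1.394000 = -1.421200
t=0.200000, u=-1.421200: f=1.299384 → u ← -1.421200 + 0.2·1.299384 = -1.161323
t=0.400000, u=-1.161323: f=1.220285 → u ← -1.161323 + 0.2·1.220285 = -0.917266
t=0.600000, u=-0.917266: f=1.154158 → u ← -0.917266 + 0.2·1.154158 = -0.686435
u(0.8) ≈ -0.6864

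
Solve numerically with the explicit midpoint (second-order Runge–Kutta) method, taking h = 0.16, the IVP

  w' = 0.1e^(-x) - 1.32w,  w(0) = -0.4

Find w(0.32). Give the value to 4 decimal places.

Midpoint: k1 = f(x_n, w_n); k2 = f(x_n + h/2, w_n + (h/2)·k1); w_{n+1} = w_n + h·k2.
x=0.000000, w=-0.400000:
  k1 = f(0.000000, -0.400000) = 0.628000
  k2 = f(0.080000, -0.349760) = 0.553995
  w ← -0.400000 + 0.16·0.553995 = -0.311361
x=0.160000, w=-0.311361:
  k1 = f(0.160000, -0.311361) = 0.496211
  k2 = f(0.240000, -0.271664) = 0.437259
  w ← -0.311361 + 0.16·0.437259 = -0.241399
w(0.32) ≈ -0.2414

-0.2414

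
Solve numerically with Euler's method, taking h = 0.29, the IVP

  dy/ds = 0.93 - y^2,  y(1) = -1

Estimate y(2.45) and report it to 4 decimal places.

Euler: y_{n+1} = y_n + h·f(s_n, y_n).
s=1.000000, y=-1.000000: f=-0.070000 → y ← -1.000000 + 0.29·(-0.070000) = -1.020300
s=1.290000, y=-1.020300: f=-0.111012 → y ← -1.020300 + 0.29·(-0.111012) = -1.052494
s=1.580000, y=-1.052494: f=-0.177743 → y ← -1.052494 + 0.29·(-0.177743) = -1.104039
s=1.870000, y=-1.104039: f=-0.288902 → y ← -1.104039 + 0.29·(-0.288902) = -1.187820
s=2.160000, y=-1.187820: f=-0.480917 → y ← -1.187820 + 0.29·(-0.480917) = -1.327286
y(2.45) ≈ -1.3273

-1.3273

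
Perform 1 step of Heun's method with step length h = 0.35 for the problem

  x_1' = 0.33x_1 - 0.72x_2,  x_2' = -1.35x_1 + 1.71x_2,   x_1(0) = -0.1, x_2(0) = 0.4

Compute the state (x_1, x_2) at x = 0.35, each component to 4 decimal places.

Heun on (x_1,x_2): k1 = f(x_n, state_n); k2 = f(x_n + h, state_n + h·k1); state_{n+1} = state_n + (h/2)·(k1 + k2).
0.000000: (-0.100000, 0.400000)
  k1 = (-0.321000, 0.819000)
  predictor → (-0.212350, 0.686650)
  k2 = (-0.564464, 1.460844)
  → (-0.254956, 0.798973)
(x_1(0.35), x_2(0.35)) ≈ (-0.2550, 0.7990)

-0.2550, 0.7990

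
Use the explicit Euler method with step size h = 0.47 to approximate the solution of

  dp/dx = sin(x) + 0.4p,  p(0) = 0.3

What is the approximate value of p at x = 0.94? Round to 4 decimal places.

Euler: p_{n+1} = p_n + h·f(x_n, p_n).
x=0.000000, p=0.300000: f=0.120000 → p ← 0.300000 + 0.47·0.120000 = 0.356400
x=0.470000, p=0.356400: f=0.595446 → p ← 0.356400 + 0.47·0.595446 = 0.636260
p(0.94) ≈ 0.6363

0.6363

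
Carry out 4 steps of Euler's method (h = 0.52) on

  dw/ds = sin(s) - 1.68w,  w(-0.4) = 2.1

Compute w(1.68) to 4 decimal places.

0.5171

Euler: w_{n+1} = w_n + h·f(s_n, w_n).
s=-0.400000, w=2.100000: f=-3.917418 → w ← 2.100000 + 0.52·(-3.917418) = 0.062942
s=0.120000, w=0.062942: f=0.013969 → w ← 0.062942 + 0.52·0.013969 = 0.070206
s=0.640000, w=0.070206: f=0.479249 → w ← 0.070206 + 0.52·0.479249 = 0.319416
s=1.160000, w=0.319416: f=0.380185 → w ← 0.319416 + 0.52·0.380185 = 0.517112
w(1.68) ≈ 0.5171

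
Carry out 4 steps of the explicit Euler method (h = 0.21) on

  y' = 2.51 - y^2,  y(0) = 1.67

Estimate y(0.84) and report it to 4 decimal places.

Euler: y_{n+1} = y_n + h·f(x_n, y_n).
x=0.000000, y=1.670000: f=-0.278900 → y ← 1.670000 + 0.21·(-0.278900) = 1.611431
x=0.210000, y=1.611431: f=-0.086710 → y ← 1.611431 + 0.21·(-0.086710) = 1.593222
x=0.420000, y=1.593222: f=-0.028356 → y ← 1.593222 + 0.21·(-0.028356) = 1.587267
x=0.630000, y=1.587267: f=-0.009417 → y ← 1.587267 + 0.21·(-0.009417) = 1.585290
y(0.84) ≈ 1.5853

1.5853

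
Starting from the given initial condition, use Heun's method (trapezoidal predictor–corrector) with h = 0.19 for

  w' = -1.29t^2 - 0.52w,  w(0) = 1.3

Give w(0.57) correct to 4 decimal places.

0.8880

Heun: k1 = f(t_n, w_n); k2 = f(t_n + h, w_n + h·k1); w_{n+1} = w_n + (h/2)·(k1 + k2).
t=0.000000, w=1.300000:
  k1 = f(0.000000, 1.300000) = -0.676000
  k2 = f(0.190000, 1.171560) = -0.655780
  w ← 1.300000 + (0.19/2)·(-0.676000 + (-0.655780)) = 1.173481
t=0.190000, w=1.173481:
  k1 = f(0.190000, 1.173481) = -0.656779
  k2 = f(0.380000, 1.048693) = -0.731596
  w ← 1.173481 + (0.19/2)·(-0.656779 + (-0.731596)) = 1.041585
t=0.380000, w=1.041585:
  k1 = f(0.380000, 1.041585) = -0.727900
  k2 = f(0.570000, 0.903284) = -0.888829
  w ← 1.041585 + (0.19/2)·(-0.727900 + (-0.888829)) = 0.887996
w(0.57) ≈ 0.8880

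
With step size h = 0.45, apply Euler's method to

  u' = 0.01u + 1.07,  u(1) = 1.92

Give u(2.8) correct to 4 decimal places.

Euler: u_{n+1} = u_n + h·f(x_n, u_n).
x=1.000000, u=1.920000: f=1.089200 → u ← 1.920000 + 0.45·1.089200 = 2.410140
x=1.450000, u=2.410140: f=1.094101 → u ← 2.410140 + 0.45·1.094101 = 2.902486
x=1.900000, u=2.902486: f=1.099025 → u ← 2.902486 + 0.45·1.099025 = 3.397047
x=2.350000, u=3.397047: f=1.103970 → u ← 3.397047 + 0.45·1.103970 = 3.893834
u(2.8) ≈ 3.8938

3.8938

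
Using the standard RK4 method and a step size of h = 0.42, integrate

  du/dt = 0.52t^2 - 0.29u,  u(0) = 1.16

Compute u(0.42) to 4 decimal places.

RK4: k1 = f(t_n, u_n); k2 = f(t_n + h/2, u_n + (h/2)·k1); k3 = f(t_n + h/2, u_n + (h/2)·k2); k4 = f(t_n + h, u_n + h·k3); u_{n+1} = u_n + (h/6)·(k1 + 2k2 + 2k3 + k4).
t=0.000000, u=1.160000:
  k1 = f(0.000000, 1.160000) = -0.336400
  k2 = f(0.210000, 1.089356) = -0.292981
  k3 = f(0.210000, 1.098474) = -0.295625
  k4 = f(0.420000, 1.035837) = -0.208665
  u ← 1.160000 + (0.42/6)·(k1 + 2k2 + 2k3 + k4) = 1.039441
u(0.42) ≈ 1.0394

1.0394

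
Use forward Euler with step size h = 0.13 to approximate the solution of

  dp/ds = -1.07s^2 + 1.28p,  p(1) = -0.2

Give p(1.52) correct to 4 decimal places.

Euler: p_{n+1} = p_n + h·f(s_n, p_n).
s=1.000000, p=-0.200000: f=-1.326000 → p ← -0.200000 + 0.13·(-1.326000) = -0.372380
s=1.130000, p=-0.372380: f=-1.842929 → p ← -0.372380 + 0.13·(-1.842929) = -0.611961
s=1.260000, p=-0.611961: f=-2.482042 → p ← -0.611961 + 0.13·(-2.482042) = -0.934626
s=1.390000, p=-0.934626: f=-3.263669 → p ← -0.934626 + 0.13·(-3.263669) = -1.358903
p(1.52) ≈ -1.3589

-1.3589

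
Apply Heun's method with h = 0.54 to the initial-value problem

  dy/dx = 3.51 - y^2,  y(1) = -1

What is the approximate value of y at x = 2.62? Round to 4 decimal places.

1.1092

Heun: k1 = f(x_n, y_n); k2 = f(x_n + h, y_n + h·k1); y_{n+1} = y_n + (h/2)·(k1 + k2).
x=1.000000, y=-1.000000:
  k1 = f(1.000000, -1.000000) = 2.510000
  k2 = f(1.540000, 0.355400) = 3.383691
  y ← -1.000000 + (0.54/2)·(2.510000 + 3.383691) = 0.591297
x=1.540000, y=0.591297:
  k1 = f(1.540000, 0.591297) = 3.160368
  k2 = f(2.080000, 2.297895) = -1.770324
  y ← 0.591297 + (0.54/2)·(3.160368 + (-1.770324)) = 0.966609
x=2.080000, y=0.966609:
  k1 = f(2.080000, 0.966609) = 2.575668
  k2 = f(2.620000, 2.357469) = -2.047661
  y ← 0.966609 + (0.54/2)·(2.575668 + (-2.047661)) = 1.109170
y(2.62) ≈ 1.1092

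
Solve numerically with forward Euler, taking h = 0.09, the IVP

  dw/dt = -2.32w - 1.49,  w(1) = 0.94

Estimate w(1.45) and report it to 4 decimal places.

-0.1517

Euler: w_{n+1} = w_n + h·f(t_n, w_n).
t=1.000000, w=0.940000: f=-3.670800 → w ← 0.940000 + 0.09·(-3.670800) = 0.609628
t=1.090000, w=0.609628: f=-2.904337 → w ← 0.609628 + 0.09·(-2.904337) = 0.348238
t=1.180000, w=0.348238: f=-2.297911 → w ← 0.348238 + 0.09·(-2.297911) = 0.141426
t=1.270000, w=0.141426: f=-1.818108 → w ← 0.141426 + 0.09·(-1.818108) = -0.022204
t=1.360000, w=-0.022204: f=-1.438487 → w ← -0.022204 + 0.09·(-1.438487) = -0.151668
w(1.45) ≈ -0.1517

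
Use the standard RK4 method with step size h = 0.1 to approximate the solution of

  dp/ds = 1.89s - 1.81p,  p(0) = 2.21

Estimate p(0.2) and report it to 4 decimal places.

RK4: k1 = f(s_n, p_n); k2 = f(s_n + h/2, p_n + (h/2)·k1); k3 = f(s_n + h/2, p_n + (h/2)·k2); k4 = f(s_n + h, p_n + h·k3); p_{n+1} = p_n + (h/6)·(k1 + 2k2 + 2k3 + k4).
s=0.000000, p=2.210000:
  k1 = f(0.000000, 2.210000) = -4.000100
  k2 = f(0.050000, 2.009995) = -3.543591
  k3 = f(0.050000, 2.032820) = -3.584905
  k4 = f(0.100000, 1.851509) = -3.162232
  p ← 2.210000 + (0.1/6)·(k1 + 2k2 + 2k3 + k4) = 1.853011
s=0.100000, p=1.853011:
  k1 = f(0.100000, 1.853011) = -3.164950
  k2 = f(0.150000, 1.694764) = -2.784022
  k3 = f(0.150000, 1.713810) = -2.818496
  k4 = f(0.200000, 1.571162) = -2.465803
  p ← 1.853011 + (0.1/6)·(k1 + 2k2 + 2k3 + k4) = 1.572415
p(0.2) ≈ 1.5724

1.5724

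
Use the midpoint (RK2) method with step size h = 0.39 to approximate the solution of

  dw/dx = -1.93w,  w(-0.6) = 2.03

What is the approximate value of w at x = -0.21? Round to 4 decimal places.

Midpoint: k1 = f(x_n, w_n); k2 = f(x_n + h/2, w_n + (h/2)·k1); w_{n+1} = w_n + h·k2.
x=-0.600000, w=2.030000:
  k1 = f(-0.600000, 2.030000) = -3.917900
  k2 = f(-0.405000, 1.266010) = -2.443398
  w ← 2.030000 + 0.39·(-2.443398) = 1.077075
w(-0.21) ≈ 1.0771

1.0771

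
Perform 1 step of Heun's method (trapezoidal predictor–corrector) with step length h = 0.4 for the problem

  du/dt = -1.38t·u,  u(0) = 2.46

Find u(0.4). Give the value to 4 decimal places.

2.1884

Heun: k1 = f(t_n, u_n); k2 = f(t_n + h, u_n + h·k1); u_{n+1} = u_n + (h/2)·(k1 + k2).
t=0.000000, u=2.460000:
  k1 = f(0.000000, 2.460000) = 0.000000
  k2 = f(0.400000, 2.460000) = -1.357920
  u ← 2.460000 + (0.4/2)·(0.000000 + (-1.357920)) = 2.188416
u(0.4) ≈ 2.1884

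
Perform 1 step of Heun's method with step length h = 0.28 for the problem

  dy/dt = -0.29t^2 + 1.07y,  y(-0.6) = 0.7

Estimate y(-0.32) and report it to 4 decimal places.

0.9180

Heun: k1 = f(t_n, y_n); k2 = f(t_n + h, y_n + h·k1); y_{n+1} = y_n + (h/2)·(k1 + k2).
t=-0.600000, y=0.700000:
  k1 = f(-0.600000, 0.700000) = 0.644600
  k2 = f(-0.320000, 0.880488) = 0.912426
  y ← 0.700000 + (0.28/2)·(0.644600 + 0.912426) = 0.917984
y(-0.32) ≈ 0.9180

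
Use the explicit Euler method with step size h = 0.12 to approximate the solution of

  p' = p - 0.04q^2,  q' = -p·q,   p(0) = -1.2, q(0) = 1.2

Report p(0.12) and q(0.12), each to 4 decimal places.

Euler on (p,q): p_{n+1} = p_n + h·p', q_{n+1} = q_n + h·q'.
0.000000: (-1.200000, 1.200000); f=(-1.257600, 1.440000) → (-1.350912, 1.372800)
(p(0.12), q(0.12)) ≈ (-1.3509, 1.3728)

-1.3509, 1.3728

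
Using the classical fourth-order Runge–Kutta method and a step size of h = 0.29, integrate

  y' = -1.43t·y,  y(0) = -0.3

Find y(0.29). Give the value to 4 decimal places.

RK4: k1 = f(t_n, y_n); k2 = f(t_n + h/2, y_n + (h/2)·k1); k3 = f(t_n + h/2, y_n + (h/2)·k2); k4 = f(t_n + h, y_n + h·k3); y_{n+1} = y_n + (h/6)·(k1 + 2k2 + 2k3 + k4).
t=0.000000, y=-0.300000:
  k1 = f(0.000000, -0.300000) = 0.000000
  k2 = f(0.145000, -0.300000) = 0.062205
  k3 = f(0.145000, -0.290980) = 0.060335
  k4 = f(0.290000, -0.282503) = 0.117154
  y ← -0.300000 + (0.29/6)·(k1 + 2k2 + 2k3 + k4) = -0.282492
y(0.29) ≈ -0.2825

-0.2825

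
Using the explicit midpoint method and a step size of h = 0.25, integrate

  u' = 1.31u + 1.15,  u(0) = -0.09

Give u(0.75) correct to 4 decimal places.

1.1978

Midpoint: k1 = f(t_n, u_n); k2 = f(t_n + h/2, u_n + (h/2)·k1); u_{n+1} = u_n + h·k2.
t=0.000000, u=-0.090000:
  k1 = f(0.000000, -0.090000) = 1.032100
  k2 = f(0.125000, 0.039012) = 1.201106
  u ← -0.090000 + 0.25·1.201106 = 0.210277
t=0.250000, u=0.210277:
  k1 = f(0.250000, 0.210277) = 1.425462
  k2 = f(0.375000, 0.388459) = 1.658882
  u ← 0.210277 + 0.25·1.658882 = 0.624997
t=0.500000, u=0.624997:
  k1 = f(0.500000, 0.624997) = 1.968746
  k2 = f(0.625000, 0.871090) = 2.291128
  u ← 0.624997 + 0.25·2.291128 = 1.197779
u(0.75) ≈ 1.1978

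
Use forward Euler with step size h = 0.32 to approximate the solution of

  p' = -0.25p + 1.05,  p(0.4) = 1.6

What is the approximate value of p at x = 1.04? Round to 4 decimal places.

1.9994

Euler: p_{n+1} = p_n + h·f(x_n, p_n).
x=0.400000, p=1.600000: f=0.650000 → p ← 1.600000 + 0.32·0.650000 = 1.808000
x=0.720000, p=1.808000: f=0.598000 → p ← 1.808000 + 0.32·0.598000 = 1.999360
p(1.04) ≈ 1.9994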